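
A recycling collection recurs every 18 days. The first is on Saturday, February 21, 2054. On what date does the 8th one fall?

June 27, 2054

The 8th occurrence is 7 intervals after the first: 7 × 18 = 126 days after February 21, 2054.
February has 28 days — 7 days to the end of February leaves 119.
March has 31 days (88 left).
April has 30 days (58 left).
May has 31 days (27 left).
27 days into June → June 27, 2054.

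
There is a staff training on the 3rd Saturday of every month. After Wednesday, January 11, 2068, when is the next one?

January 21, 2068

January 2068 starts on a Sunday; its first Saturday is the 7th, so the 3rd Saturday is the 21st — January 21, 2068.
January 21, 2068 is after January 11, 2068, so that is the next one.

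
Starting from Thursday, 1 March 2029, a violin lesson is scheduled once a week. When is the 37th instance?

8 November 2029

The 37th occurrence is 36 intervals after the first: 36 × 7 = 252 days after 1 March 2029.
March has 31 days — 30 days to the end of March leaves 222.
April has 30 days (192 left).
May has 31 days (161 left).
June has 30 days (131 left).
July has 31 days (100 left).
August has 31 days (69 left).
September has 30 days (39 left).
October has 31 days (8 left).
8 days into November → 8 November 2029.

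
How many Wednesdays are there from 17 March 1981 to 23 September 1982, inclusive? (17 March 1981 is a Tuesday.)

80

17 March 1981 is a Tuesday; the first Wednesday on or after it is 18 March 1981 (1 day later).
From 18 March 1981 to 23 September 1982: 288 + 266 = 554 days (rest of 1981, to 23 September 1982 in 1982).
554 ÷ 7 = 79 full weeks with remainder 1, so 79 more Wednesdays after the first → 80.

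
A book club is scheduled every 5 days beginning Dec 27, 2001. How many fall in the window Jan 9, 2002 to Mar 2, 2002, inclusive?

11

Occurrences land 5·i days after Dec 27, 2001 for i = 0, 1, 2, …
Jan 9, 2002 is 13 days after the start; 13 ÷ 5 = 2 remainder 3; since the remainder is 3, round up to i = 3. First occurrence in the window: #4 on Jan 11, 2002 (3×5 = 15 days in).
Mar 2, 2002 is 65 days after the start; 65 ÷ 5 = 13 remainder 0. Last occurrence in the window: #14 on Mar 2, 2002.
Occurrences #4 through #14: 11 in total.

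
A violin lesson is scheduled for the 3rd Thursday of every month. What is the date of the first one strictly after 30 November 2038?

16 December 2038

November 2038 starts on a Monday; its first Thursday is the 4th, so the 3rd Thursday is the 18th — 18 November 2038.
That is not after 30 November 2038, so look at December 2038.
December 2038 starts on a Wednesday; its first Thursday is the 2nd, so the 3rd Thursday is the 16th — 16 December 2038.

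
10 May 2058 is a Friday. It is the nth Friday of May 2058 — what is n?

2nd

Day 10 falls in week ⌈10/7⌉ of the month.
Days 1–7 hold the 1st Friday, 8–14 the 2nd, 15–21 the 3rd, 22–28 the 4th, 29–31 the 5th.
10 is in the range for the 2nd.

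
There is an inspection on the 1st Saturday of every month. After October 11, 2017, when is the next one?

November 4, 2017

October 2017 starts on a Sunday, so its 1st Saturday is October 7, 2017 (6 days in).
That is not after October 11, 2017, so look at November 2017.
November 2017 starts on a Wednesday, so its 1st Saturday is November 4, 2017 (3 days in).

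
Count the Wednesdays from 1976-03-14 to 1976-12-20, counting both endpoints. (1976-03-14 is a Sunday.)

1976-03-14 is a Sunday; the first Wednesday on or after it is 1976-03-17 (3 days later).
From 1976-03-17 to 1976-12-20: 14 + 30 + 31 + 30 + 31 + 31 + 30 + 31 + 30 + 20 = 278 days (rest of March, April, May, June, July, August, September, October, November, December).
278 ÷ 7 = 39 full weeks with remainder 5, so 39 more Wednesdays after the first → 40.

40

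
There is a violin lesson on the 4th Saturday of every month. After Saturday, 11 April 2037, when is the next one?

25 April 2037

April 2037 starts on a Wednesday; its first Saturday is the 4th, so the 4th Saturday is the 25th — 25 April 2037.
25 April 2037 is after 11 April 2037, so that is the next one.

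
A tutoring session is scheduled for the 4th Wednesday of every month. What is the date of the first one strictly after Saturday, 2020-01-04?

2020-01-22

January 2020 starts on a Wednesday; its first Wednesday is the 1st, so the 4th Wednesday is the 22nd — 2020-01-22.
2020-01-22 is after 2020-01-04, so that is the next one.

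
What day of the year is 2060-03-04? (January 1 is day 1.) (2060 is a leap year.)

64

Days in months before March: 31 + 29 = 60.
Plus 4 days into March → day 64.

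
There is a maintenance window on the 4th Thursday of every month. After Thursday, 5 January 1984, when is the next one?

January 1984 starts on a Sunday; its first Thursday is the 5th, so the 4th Thursday is the 26th — 26 January 1984.
26 January 1984 is after 5 January 1984, so that is the next one.

26 January 1984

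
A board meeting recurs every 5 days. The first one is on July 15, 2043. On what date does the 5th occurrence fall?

The 5th occurrence is 4 intervals after the first: 4 × 5 = 20 days after July 15, 2043.
July has 31 days — 16 days to the end of July leaves 4.
4 days into August → August 4, 2043.

August 4, 2043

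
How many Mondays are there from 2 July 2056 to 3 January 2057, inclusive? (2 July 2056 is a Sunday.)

27

2 July 2056 is a Sunday; the first Monday on or after it is 3 July 2056 (1 day later).
From 3 July 2056 to 3 January 2057: 28 + 31 + 30 + 31 + 30 + 31 + 3 = 184 days (rest of July, August, September, October, November, December, January).
184 ÷ 7 = 26 full weeks with remainder 2, so 26 more Mondays after the first → 27.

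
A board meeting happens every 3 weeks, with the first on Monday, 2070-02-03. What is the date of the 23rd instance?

2071-05-11

The 23rd occurrence is 22 intervals after the first: 22 × 21 = 462 days after 2070-02-03.
February has 28 days — 25 days to the end of February leaves 437.
From end of February to end of 2070 is 306 days (131 left).
January has 31 days (100 left).
February has 28 days (72 left).
March has 31 days (41 left).
April has 30 days (11 left).
11 days into May → 2071-05-11.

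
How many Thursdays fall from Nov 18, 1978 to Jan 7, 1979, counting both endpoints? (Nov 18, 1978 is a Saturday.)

7

Nov 18, 1978 is a Saturday; the first Thursday on or after it is Nov 23, 1978 (5 days later).
From Nov 23, 1978 to Jan 7, 1979: 7 + 31 + 7 = 45 days (rest of Nov, Dec, Jan).
45 ÷ 7 = 6 full weeks with remainder 3, so 6 more Thursdays after the first → 7.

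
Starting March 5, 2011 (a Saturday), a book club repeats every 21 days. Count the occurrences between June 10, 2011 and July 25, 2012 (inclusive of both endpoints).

20

Occurrences land 21·i days after March 5, 2011 for i = 0, 1, 2, …
June 10, 2011 is 97 days after the start; 97 ÷ 21 = 4 remainder 13; since the remainder is 13, round up to i = 5. First occurrence in the window: #6 on June 18, 2011 (5×21 = 105 days in).
July 25, 2012 is 508 days after the start; 508 ÷ 21 = 24 remainder 4. Last occurrence in the window: #25 on July 21, 2012.
Occurrences #6 through #25: 20 in total.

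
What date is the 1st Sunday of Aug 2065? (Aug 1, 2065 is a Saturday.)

Aug 2065 begins on a Saturday, so the first Sunday is Aug 2 (1 day later).

Aug 2, 2065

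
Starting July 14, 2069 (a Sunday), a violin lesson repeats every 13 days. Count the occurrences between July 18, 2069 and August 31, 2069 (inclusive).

Occurrences land 13·i days after July 14, 2069 for i = 0, 1, 2, …
July 18, 2069 is 4 days after the start; 4 ÷ 13 = 0 remainder 4; since the remainder is 4, round up to i = 1. First occurrence in the window: #2 on July 27, 2069 (1×13 = 13 days in).
August 31, 2069 is 48 days after the start; 48 ÷ 13 = 3 remainder 9. Last occurrence in the window: #4 on August 22, 2069.
Occurrences #2 through #4: 3 in total.

3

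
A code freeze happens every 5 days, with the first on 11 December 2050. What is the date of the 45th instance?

The 45th occurrence is 44 intervals after the first: 44 × 5 = 220 days after 11 December 2050.
December has 31 days — 20 days to the end of December leaves 200.
January has 31 days (169 left).
February has 28 days (141 left).
March has 31 days (110 left).
April has 30 days (80 left).
May has 31 days (49 left).
June has 30 days (19 left).
19 days into July → 19 July 2051.

19 July 2051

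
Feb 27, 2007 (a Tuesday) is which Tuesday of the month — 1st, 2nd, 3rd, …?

Day 27 falls in week ⌈27/7⌉ of the month.
Days 1–7 hold the 1st Tuesday, 8–14 the 2nd, 15–21 the 3rd, 22–28 the 4th, 29–31 the 5th.
27 is in the range for the 4th.

4th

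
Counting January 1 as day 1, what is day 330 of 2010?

November 26, 2010

January has 31 days (330 − 31 = 299 remain).
February has 28 days (299 − 28 = 271 remain).
March has 31 days (271 − 31 = 240 remain).
April has 30 days (240 − 30 = 210 remain).
May has 31 days (210 − 31 = 179 remain).
June has 30 days (179 − 30 = 149 remain).
July has 31 days (149 − 31 = 118 remain).
August has 31 days (118 − 31 = 87 remain).
September has 30 days (87 − 30 = 57 remain).
October has 31 days (57 − 31 = 26 remain).
26 into November → November 26.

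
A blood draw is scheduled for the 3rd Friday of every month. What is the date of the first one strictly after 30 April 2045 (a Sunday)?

19 May 2045

April 2045 starts on a Saturday; its first Friday is the 7th, so the 3rd Friday is the 21st — 21 April 2045.
That is not after 30 April 2045, so look at May 2045.
May 2045 starts on a Monday; its first Friday is the 5th, so the 3rd Friday is the 19th — 19 May 2045.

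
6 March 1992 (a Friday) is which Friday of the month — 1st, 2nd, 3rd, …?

Day 6 falls in week ⌈6/7⌉ of the month.
Days 1–7 hold the 1st Friday, 8–14 the 2nd, 15–21 the 3rd, 22–28 the 4th, 29–31 the 5th.
6 is in the range for the 1st.

1st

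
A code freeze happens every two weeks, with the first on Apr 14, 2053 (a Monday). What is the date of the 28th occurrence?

Apr 27, 2054

The 28th occurrence is 27 intervals after the first: 27 × 14 = 378 days after Apr 14, 2053.
Apr has 30 days — 16 days to the end of Apr leaves 362.
May has 31 days (331 left).
Jun has 30 days (301 left).
Jul has 31 days (270 left).
Aug has 31 days (239 left).
Sep has 30 days (209 left).
Oct has 31 days (178 left).
Nov has 30 days (148 left).
Dec has 31 days (117 left).
Jan has 31 days (86 left).
Feb has 28 days (58 left).
Mar has 31 days (27 left).
27 days into Apr → Apr 27, 2054.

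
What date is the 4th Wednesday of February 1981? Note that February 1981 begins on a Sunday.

February 1981 begins on a Sunday, so the first Wednesday is February 4 (3 days later).
The 4th Wednesday is 3 weeks later: 4 + 21 = 25.

25 February 1981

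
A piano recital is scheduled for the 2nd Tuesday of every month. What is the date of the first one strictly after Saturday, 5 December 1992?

December 1992 starts on a Tuesday; its first Tuesday is the 1st, so the 2nd Tuesday is the 8th — 8 December 1992.
8 December 1992 is after 5 December 1992, so that is the next one.

8 December 1992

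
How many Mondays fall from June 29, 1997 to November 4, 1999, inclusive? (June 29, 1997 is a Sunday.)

June 29, 1997 is a Sunday; the first Monday on or after it is June 30, 1997 (1 day later).
From June 30, 1997 to November 4, 1999: 184 + 365 + 308 = 857 days (rest of 1997, 1998, to November 4, 1999 in 1999).
857 ÷ 7 = 122 full weeks with remainder 3, so 122 more Mondays after the first → 123.

123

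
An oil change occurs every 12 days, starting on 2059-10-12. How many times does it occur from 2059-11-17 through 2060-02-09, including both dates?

Occurrences land 12·i days after 2059-10-12 for i = 0, 1, 2, …
2059-11-17 is 36 days after the start; 36 ÷ 12 = 3 remainder 0. First occurrence in the window: #4 on 2059-11-17 (3×12 = 36 days in).
2060-02-09 is 120 days after the start; 120 ÷ 12 = 10 remainder 0. Last occurrence in the window: #11 on 2060-02-09.
Occurrences #4 through #11: 8 in total.

8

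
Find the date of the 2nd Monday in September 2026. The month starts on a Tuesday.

September 14, 2026

September 2026 begins on a Tuesday, so the first Monday is September 7 (6 days later).
The 2nd Monday is 1 weeks later: 7 + 7 = 14.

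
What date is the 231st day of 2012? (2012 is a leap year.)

January has 31 days (231 − 31 = 200 remain).
February has 29 days (200 − 29 = 171 remain).
March has 31 days (171 − 31 = 140 remain).
April has 30 days (140 − 30 = 110 remain).
May has 31 days (110 − 31 = 79 remain).
June has 30 days (79 − 30 = 49 remain).
July has 31 days (49 − 31 = 18 remain).
18 into August → August 18.

18 August 2012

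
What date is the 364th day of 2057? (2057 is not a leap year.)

Dec 30, 2057

Jan has 31 days (364 − 31 = 333 remain).
Feb has 28 days (333 − 28 = 305 remain).
Mar has 31 days (305 − 31 = 274 remain).
Apr has 30 days (274 − 30 = 244 remain).
May has 31 days (244 − 31 = 213 remain).
Jun has 30 days (213 − 30 = 183 remain).
Jul has 31 days (183 − 31 = 152 remain).
Aug has 31 days (152 − 31 = 121 remain).
Sep has 30 days (121 − 30 = 91 remain).
Oct has 31 days (91 − 31 = 60 remain).
Nov has 30 days (60 − 30 = 30 remain).
30 into Dec → Dec 30.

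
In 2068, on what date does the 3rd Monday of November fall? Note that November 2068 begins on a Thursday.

November 2068 begins on a Thursday, so the first Monday is November 5 (4 days later).
The 3rd Monday is 2 weeks later: 5 + 14 = 19.

2068-11-19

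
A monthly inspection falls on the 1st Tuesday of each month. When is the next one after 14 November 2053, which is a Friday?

2 December 2053

November 2053 starts on a Saturday, so its 1st Tuesday is 4 November 2053 (3 days in).
That is not after 14 November 2053, so look at December 2053.
December 2053 starts on a Monday, so its 1st Tuesday is 2 December 2053 (1 day in).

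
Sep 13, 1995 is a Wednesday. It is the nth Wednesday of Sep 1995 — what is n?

Day 13 falls in week ⌈13/7⌉ of the month.
Days 1–7 hold the 1st Wednesday, 8–14 the 2nd, 15–21 the 3rd, 22–28 the 4th, 29–31 the 5th.
13 is in the range for the 2nd.

2nd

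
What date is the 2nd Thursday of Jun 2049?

The first Thursday of Jun 2049 is Jun 3.
The 2nd Thursday is 1 weeks later: 3 + 7 = 10.

Jun 10, 2049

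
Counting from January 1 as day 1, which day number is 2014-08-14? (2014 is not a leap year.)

226

Days in months before August: 31 + 28 + 31 + 30 + 31 + 30 + 31 = 212.
Plus 14 days into August → day 226.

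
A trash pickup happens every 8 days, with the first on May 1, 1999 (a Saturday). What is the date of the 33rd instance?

January 12, 2000

The 33rd occurrence is 32 intervals after the first: 32 × 8 = 256 days after May 1, 1999.
May has 31 days — 30 days to the end of May leaves 226.
June has 30 days (196 left).
July has 31 days (165 left).
August has 31 days (134 left).
September has 30 days (104 left).
October has 31 days (73 left).
November has 30 days (43 left).
December has 31 days (12 left).
12 days into January → January 12, 2000.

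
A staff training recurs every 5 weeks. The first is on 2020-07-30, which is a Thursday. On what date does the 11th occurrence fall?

2021-07-15

The 11th occurrence is 10 intervals after the first: 10 × 35 = 350 days after 2020-07-30.
July has 31 days — 1 day to the end of July leaves 349.
August has 31 days (318 left).
September has 30 days (288 left).
October has 31 days (257 left).
November has 30 days (227 left).
December has 31 days (196 left).
January has 31 days (165 left).
February has 28 days (137 left).
March has 31 days (106 left).
April has 30 days (76 left).
May has 31 days (45 left).
June has 30 days (15 left).
15 days into July → 2021-07-15.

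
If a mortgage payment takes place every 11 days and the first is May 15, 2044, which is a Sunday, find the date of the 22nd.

January 1, 2045

The 22nd occurrence is 21 intervals after the first: 21 × 11 = 231 days after May 15, 2044.
May has 31 days — 16 days to the end of May leaves 215.
June has 30 days (185 left).
July has 31 days (154 left).
August has 31 days (123 left).
September has 30 days (93 left).
October has 31 days (62 left).
November has 30 days (32 left).
December has 31 days (1 left).
1 day into January → January 1, 2045.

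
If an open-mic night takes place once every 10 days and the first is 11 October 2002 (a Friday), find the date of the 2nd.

The 2nd occurrence is 1 interval after the first: 1 × 10 = 10 days after 11 October 2002.
10 days later is 21 October 2002.

21 October 2002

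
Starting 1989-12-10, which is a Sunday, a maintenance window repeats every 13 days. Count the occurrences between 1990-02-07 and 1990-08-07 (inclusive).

14

Occurrences land 13·i days after 1989-12-10 for i = 0, 1, 2, …
1990-02-07 is 59 days after the start; 59 ÷ 13 = 4 remainder 7; since the remainder is 7, round up to i = 5. First occurrence in the window: #6 on 1990-02-13 (5×13 = 65 days in).
1990-08-07 is 240 days after the start; 240 ÷ 13 = 18 remainder 6. Last occurrence in the window: #19 on 1990-08-01.
Occurrences #6 through #19: 14 in total.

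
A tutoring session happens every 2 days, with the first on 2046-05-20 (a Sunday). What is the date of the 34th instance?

The 34th occurrence is 33 intervals after the first: 33 × 2 = 66 days after 2046-05-20.
May has 31 days — 11 days to the end of May leaves 55.
June has 30 days (25 left).
25 days into July → 2046-07-25.

2046-07-25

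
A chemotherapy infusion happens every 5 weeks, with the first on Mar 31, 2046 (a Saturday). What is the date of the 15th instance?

Aug 3, 2047

The 15th occurrence is 14 intervals after the first: 14 × 35 = 490 days after Mar 31, 2046.
Mar has 31 days — 0 days to the end of Mar leaves 490.
From end of Mar to end of 2046 is 275 days (215 left).
Jan has 31 days (184 left).
Feb has 28 days (156 left).
Mar has 31 days (125 left).
Apr has 30 days (95 left).
May has 31 days (64 left).
Jun has 30 days (34 left).
Jul has 31 days (3 left).
3 days into Aug → Aug 3, 2047.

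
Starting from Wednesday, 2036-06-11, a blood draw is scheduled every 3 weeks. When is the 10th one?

The 10th occurrence is 9 intervals after the first: 9 × 21 = 189 days after 2036-06-11.
June has 30 days — 19 days to the end of June leaves 170.
July has 31 days (139 left).
August has 31 days (108 left).
September has 30 days (78 left).
October has 31 days (47 left).
November has 30 days (17 left).
17 days into December → 2036-12-17.

2036-12-17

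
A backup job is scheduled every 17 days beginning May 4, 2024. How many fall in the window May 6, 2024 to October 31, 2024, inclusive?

Occurrences land 17·i days after May 4, 2024 for i = 0, 1, 2, …
May 6, 2024 is 2 days after the start; 2 ÷ 17 = 0 remainder 2; since the remainder is 2, round up to i = 1. First occurrence in the window: #2 on May 21, 2024 (1×17 = 17 days in).
October 31, 2024 is 180 days after the start; 180 ÷ 17 = 10 remainder 10. Last occurrence in the window: #11 on October 21, 2024.
Occurrences #2 through #11: 10 in total.

10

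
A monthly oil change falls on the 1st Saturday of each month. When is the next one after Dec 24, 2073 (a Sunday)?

Jan 6, 2074

Dec 2073 starts on a Friday, so its 1st Saturday is Dec 2, 2073 (1 day in).
That is not after Dec 24, 2073, so look at Jan 2074.
Jan 2074 starts on a Monday, so its 1st Saturday is Jan 6, 2074 (5 days in).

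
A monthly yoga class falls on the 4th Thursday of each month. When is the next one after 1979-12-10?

1979-12-27

December 1979 starts on a Saturday; its first Thursday is the 6th, so the 4th Thursday is the 27th — 1979-12-27.
1979-12-27 is after 1979-12-10, so that is the next one.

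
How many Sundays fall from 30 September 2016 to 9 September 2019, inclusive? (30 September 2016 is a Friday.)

154

30 September 2016 is a Friday; the first Sunday on or after it is 2 October 2016 (2 days later).
From 2 October 2016 to 9 September 2019: 90 + 365 + 365 + 252 = 1072 days (rest of 2016, 2017, 2018, to 9 September 2019 in 2019).
1072 ÷ 7 = 153 full weeks with remainder 1, so 153 more Sundays after the first → 154.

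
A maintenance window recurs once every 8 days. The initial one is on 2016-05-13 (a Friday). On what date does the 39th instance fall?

2017-03-13

The 39th occurrence is 38 intervals after the first: 38 × 8 = 304 days after 2016-05-13.
May has 31 days — 18 days to the end of May leaves 286.
June has 30 days (256 left).
July has 31 days (225 left).
August has 31 days (194 left).
September has 30 days (164 left).
October has 31 days (133 left).
November has 30 days (103 left).
December has 31 days (72 left).
January has 31 days (41 left).
February has 28 days (13 left).
13 days into March → 2017-03-13.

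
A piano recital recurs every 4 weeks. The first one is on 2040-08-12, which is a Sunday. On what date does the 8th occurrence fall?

The 8th occurrence is 7 intervals after the first: 7 × 28 = 196 days after 2040-08-12.
August has 31 days — 19 days to the end of August leaves 177.
September has 30 days (147 left).
October has 31 days (116 left).
November has 30 days (86 left).
December has 31 days (55 left).
January has 31 days (24 left).
24 days into February → 2041-02-24.

2041-02-24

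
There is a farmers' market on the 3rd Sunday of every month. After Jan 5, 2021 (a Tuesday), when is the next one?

Jan 2021 starts on a Friday; its first Sunday is the 3rd, so the 3rd Sunday is the 17th — Jan 17, 2021.
Jan 17, 2021 is after Jan 5, 2021, so that is the next one.

Jan 17, 2021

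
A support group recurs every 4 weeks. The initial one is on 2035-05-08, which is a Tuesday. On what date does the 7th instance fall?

The 7th occurrence is 6 intervals after the first: 6 × 28 = 168 days after 2035-05-08.
May has 31 days — 23 days to the end of May leaves 145.
June has 30 days (115 left).
July has 31 days (84 left).
August has 31 days (53 left).
September has 30 days (23 left).
23 days into October → 2035-10-23.

2035-10-23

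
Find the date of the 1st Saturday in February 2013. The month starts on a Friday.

February 2013 begins on a Friday, so the first Saturday is February 2 (1 day later).

2013-02-02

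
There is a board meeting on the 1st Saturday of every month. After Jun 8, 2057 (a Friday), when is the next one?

Jun 2057 starts on a Friday, so its 1st Saturday is Jun 2, 2057 (1 day in).
That is not after Jun 8, 2057, so look at Jul 2057.
Jul 2057 starts on a Sunday, so its 1st Saturday is Jul 7, 2057 (6 days in).

Jul 7, 2057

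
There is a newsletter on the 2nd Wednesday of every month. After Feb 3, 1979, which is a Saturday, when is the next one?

Feb 1979 starts on a Thursday; its first Wednesday is the 7th, so the 2nd Wednesday is the 14th — Feb 14, 1979.
Feb 14, 1979 is after Feb 3, 1979, so that is the next one.

Feb 14, 1979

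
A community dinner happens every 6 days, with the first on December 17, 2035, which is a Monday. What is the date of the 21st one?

The 21st occurrence is 20 intervals after the first: 20 × 6 = 120 days after December 17, 2035.
December has 31 days — 14 days to the end of December leaves 106.
January has 31 days (75 left).
February has 29 days (46 left).
March has 31 days (15 left).
15 days into April → April 15, 2036.

April 15, 2036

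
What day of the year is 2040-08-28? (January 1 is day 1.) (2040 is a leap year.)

241

Days in months before August: 31 + 29 + 31 + 30 + 31 + 30 + 31 = 213.
Plus 28 days into August → day 241.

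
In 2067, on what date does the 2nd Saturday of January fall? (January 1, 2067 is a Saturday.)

January 2067 begins on a Saturday, so the first Saturday is January 1.
The 2nd Saturday is 1 weeks later: 1 + 7 = 8.

8 January 2067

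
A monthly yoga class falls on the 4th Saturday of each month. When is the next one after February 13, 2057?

February 24, 2057

February 2057 starts on a Thursday; its first Saturday is the 3rd, so the 4th Saturday is the 24th — February 24, 2057.
February 24, 2057 is after February 13, 2057, so that is the next one.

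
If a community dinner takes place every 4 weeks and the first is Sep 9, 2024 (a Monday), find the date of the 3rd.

The 3rd occurrence is 2 intervals after the first: 2 × 28 = 56 days after Sep 9, 2024.
Sep has 30 days — 21 days to the end of Sep leaves 35.
Oct has 31 days (4 left).
4 days into Nov → Nov 4, 2024.

Nov 4, 2024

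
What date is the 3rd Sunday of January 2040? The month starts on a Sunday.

January 2040 begins on a Sunday, so the first Sunday is January 1.
The 3rd Sunday is 2 weeks later: 1 + 14 = 15.

2040-01-15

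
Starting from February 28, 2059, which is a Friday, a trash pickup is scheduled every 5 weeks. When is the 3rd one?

May 9, 2059

The 3rd occurrence is 2 intervals after the first: 2 × 35 = 70 days after February 28, 2059.
February has 28 days — 0 days to the end of February leaves 70.
March has 31 days (39 left).
April has 30 days (9 left).
9 days into May → May 9, 2059.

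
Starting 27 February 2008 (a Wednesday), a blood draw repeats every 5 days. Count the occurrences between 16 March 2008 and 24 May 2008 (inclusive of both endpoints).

Occurrences land 5·i days after 27 February 2008 for i = 0, 1, 2, …
16 March 2008 is 18 days after the start; 18 ÷ 5 = 3 remainder 3; since the remainder is 3, round up to i = 4. First occurrence in the window: #5 on 18 March 2008 (4×5 = 20 days in).
24 May 2008 is 87 days after the start; 87 ÷ 5 = 17 remainder 2. Last occurrence in the window: #18 on 22 May 2008.
Occurrences #5 through #18: 14 in total.

14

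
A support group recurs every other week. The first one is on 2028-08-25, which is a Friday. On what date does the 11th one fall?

2029-01-12

The 11th occurrence is 10 intervals after the first: 10 × 14 = 140 days after 2028-08-25.
August has 31 days — 6 days to the end of August leaves 134.
September has 30 days (104 left).
October has 31 days (73 left).
November has 30 days (43 left).
December has 31 days (12 left).
12 days into January → 2029-01-12.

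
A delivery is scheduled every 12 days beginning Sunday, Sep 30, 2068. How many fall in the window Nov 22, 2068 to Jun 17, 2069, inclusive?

17

Occurrences land 12·i days after Sep 30, 2068 for i = 0, 1, 2, …
Nov 22, 2068 is 53 days after the start; 53 ÷ 12 = 4 remainder 5; since the remainder is 5, round up to i = 5. First occurrence in the window: #6 on Nov 29, 2068 (5×12 = 60 days in).
Jun 17, 2069 is 260 days after the start; 260 ÷ 12 = 21 remainder 8. Last occurrence in the window: #22 on Jun 9, 2069.
Occurrences #6 through #22: 17 in total.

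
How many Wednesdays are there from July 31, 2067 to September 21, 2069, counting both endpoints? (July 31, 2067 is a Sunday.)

112

July 31, 2067 is a Sunday; the first Wednesday on or after it is August 3, 2067 (3 days later).
From August 3, 2067 to September 21, 2069: 150 + 366 + 264 = 780 days (rest of 2067, 2068, to September 21, 2069 in 2069).
780 ÷ 7 = 111 full weeks with remainder 3, so 111 more Wednesdays after the first → 112.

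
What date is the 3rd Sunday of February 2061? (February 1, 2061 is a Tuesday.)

February 2061 begins on a Tuesday, so the first Sunday is February 6 (5 days later).
The 3rd Sunday is 2 weeks later: 6 + 14 = 20.

2061-02-20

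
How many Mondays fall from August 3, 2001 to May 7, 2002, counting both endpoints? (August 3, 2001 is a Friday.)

40

August 3, 2001 is a Friday; the first Monday on or after it is August 6, 2001 (3 days later).
From August 6, 2001 to May 7, 2002: 25 + 30 + 31 + 30 + 31 + 31 + 28 + 31 + 30 + 7 = 274 days (rest of August, September, October, November, December, January, February, March, April, May).
274 ÷ 7 = 39 full weeks with remainder 1, so 39 more Mondays after the first → 40.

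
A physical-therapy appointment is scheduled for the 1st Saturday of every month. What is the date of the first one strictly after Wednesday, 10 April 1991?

April 1991 starts on a Monday, so its 1st Saturday is 6 April 1991 (5 days in).
That is not after 10 April 1991, so look at May 1991.
May 1991 starts on a Wednesday, so its 1st Saturday is 4 May 1991 (3 days in).

4 May 1991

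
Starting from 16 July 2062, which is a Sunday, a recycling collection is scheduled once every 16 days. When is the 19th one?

30 April 2063

The 19th occurrence is 18 intervals after the first: 18 × 16 = 288 days after 16 July 2062.
July has 31 days — 15 days to the end of July leaves 273.
August has 31 days (242 left).
September has 30 days (212 left).
October has 31 days (181 left).
November has 30 days (151 left).
December has 31 days (120 left).
January has 31 days (89 left).
February has 28 days (61 left).
March has 31 days (30 left).
30 days into April → 30 April 2063.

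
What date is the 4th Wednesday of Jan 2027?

Jan 27, 2027

The first Wednesday of Jan 2027 is Jan 6.
The 4th Wednesday is 3 weeks later: 6 + 21 = 27.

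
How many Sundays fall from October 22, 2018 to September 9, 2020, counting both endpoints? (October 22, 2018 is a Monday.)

October 22, 2018 is a Monday; the first Sunday on or after it is October 28, 2018 (6 days later).
From October 28, 2018 to September 9, 2020: 64 + 365 + 253 = 682 days (rest of 2018, 2019, to September 9, 2020 in 2020).
682 ÷ 7 = 97 full weeks with remainder 3, so 97 more Sundays after the first → 98.

98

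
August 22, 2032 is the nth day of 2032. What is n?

Days in months before August: 31 + 29 + 31 + 30 + 31 + 30 + 31 = 213.
Plus 22 days into August → day 235.

235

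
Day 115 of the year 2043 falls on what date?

January has 31 days (115 − 31 = 84 remain).
February has 28 days (84 − 28 = 56 remain).
March has 31 days (56 − 31 = 25 remain).
25 into April → April 25.

2043-04-25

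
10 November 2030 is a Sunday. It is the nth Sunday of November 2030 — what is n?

2nd

Day 10 falls in week ⌈10/7⌉ of the month.
Days 1–7 hold the 1st Sunday, 8–14 the 2nd, 15–21 the 3rd, 22–28 the 4th, 29–31 the 5th.
10 is in the range for the 2nd.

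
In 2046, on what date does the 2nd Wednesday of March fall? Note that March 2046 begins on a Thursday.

March 2046 begins on a Thursday, so the first Wednesday is March 7 (6 days later).
The 2nd Wednesday is 1 weeks later: 7 + 7 = 14.

14 March 2046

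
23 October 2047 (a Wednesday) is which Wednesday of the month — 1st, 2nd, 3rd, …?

Day 23 falls in week ⌈23/7⌉ of the month.
Days 1–7 hold the 1st Wednesday, 8–14 the 2nd, 15–21 the 3rd, 22–28 the 4th, 29–31 the 5th.
23 is in the range for the 4th.

4th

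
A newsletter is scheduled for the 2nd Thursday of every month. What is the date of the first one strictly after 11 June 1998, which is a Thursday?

June 1998 starts on a Monday; its first Thursday is the 4th, so the 2nd Thursday is the 11th — 11 June 1998.
That is not after 11 June 1998, so look at July 1998.
July 1998 starts on a Wednesday; its first Thursday is the 2nd, so the 2nd Thursday is the 9th — 9 July 1998.

9 July 1998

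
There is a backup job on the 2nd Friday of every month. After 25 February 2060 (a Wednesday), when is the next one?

February 2060 starts on a Sunday; its first Friday is the 6th, so the 2nd Friday is the 13th — 13 February 2060.
That is not after 25 February 2060, so look at March 2060.
March 2060 starts on a Monday; its first Friday is the 5th, so the 2nd Friday is the 12th — 12 March 2060.

12 March 2060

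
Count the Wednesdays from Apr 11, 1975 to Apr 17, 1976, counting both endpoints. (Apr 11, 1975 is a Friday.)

Apr 11, 1975 is a Friday; the first Wednesday on or after it is Apr 16, 1975 (5 days later).
From Apr 16, 1975 to Apr 17, 1976: 259 + 108 = 367 days (rest of 1975, to Apr 17, 1976 in 1976).
367 ÷ 7 = 52 full weeks with remainder 3, so 52 more Wednesdays after the first → 53.

53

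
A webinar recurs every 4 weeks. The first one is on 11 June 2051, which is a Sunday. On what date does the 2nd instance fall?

The 2nd occurrence is 1 interval after the first: 1 × 28 = 28 days after 11 June 2051.
June has 30 days — 19 days to the end of June leaves 9.
9 days into July → 9 July 2051.

9 July 2051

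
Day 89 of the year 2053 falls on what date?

January has 31 days (89 − 31 = 58 remain).
February has 28 days (58 − 28 = 30 remain).
30 into March → March 30.

March 30, 2053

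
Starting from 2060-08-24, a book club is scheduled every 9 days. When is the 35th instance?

2061-06-26

The 35th occurrence is 34 intervals after the first: 34 × 9 = 306 days after 2060-08-24.
August has 31 days — 7 days to the end of August leaves 299.
September has 30 days (269 left).
October has 31 days (238 left).
November has 30 days (208 left).
December has 31 days (177 left).
January has 31 days (146 left).
February has 28 days (118 left).
March has 31 days (87 left).
April has 30 days (57 left).
May has 31 days (26 left).
26 days into June → 2061-06-26.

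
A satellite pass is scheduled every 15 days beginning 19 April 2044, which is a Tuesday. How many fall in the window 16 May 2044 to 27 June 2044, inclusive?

3

Occurrences land 15·i days after 19 April 2044 for i = 0, 1, 2, …
16 May 2044 is 27 days after the start; 27 ÷ 15 = 1 remainder 12; since the remainder is 12, round up to i = 2. First occurrence in the window: #3 on 19 May 2044 (2×15 = 30 days in).
27 June 2044 is 69 days after the start; 69 ÷ 15 = 4 remainder 9. Last occurrence in the window: #5 on 18 June 2044.
Occurrences #3 through #5: 3 in total.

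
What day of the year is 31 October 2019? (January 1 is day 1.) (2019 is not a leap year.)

304

Days in months before October: 31 + 28 + 31 + 30 + 31 + 30 + 31 + 31 + 30 = 273.
Plus 31 days into October → day 304.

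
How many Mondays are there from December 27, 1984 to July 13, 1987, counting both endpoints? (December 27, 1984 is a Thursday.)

133

December 27, 1984 is a Thursday; the first Monday on or after it is December 31, 1984 (4 days later).
From December 31, 1984 to July 13, 1987: 0 + 365 + 365 + 194 = 924 days (rest of 1984, 1985, 1986, to July 13, 1987 in 1987).
924 ÷ 7 = 132 full weeks with remainder 0, so 132 more Mondays after the first → 133.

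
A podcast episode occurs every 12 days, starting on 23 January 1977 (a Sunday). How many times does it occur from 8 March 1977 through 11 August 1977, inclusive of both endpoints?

13

Occurrences land 12·i days after 23 January 1977 for i = 0, 1, 2, …
8 March 1977 is 44 days after the start; 44 ÷ 12 = 3 remainder 8; since the remainder is 8, round up to i = 4. First occurrence in the window: #5 on 12 March 1977 (4×12 = 48 days in).
11 August 1977 is 200 days after the start; 200 ÷ 12 = 16 remainder 8. Last occurrence in the window: #17 on 3 August 1977.
Occurrences #5 through #17: 13 in total.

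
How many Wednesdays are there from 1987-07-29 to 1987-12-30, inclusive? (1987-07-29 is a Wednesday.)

1987-07-29 is a Wednesday; the first Wednesday on or after it is 1987-07-29.
From 1987-07-29 to 1987-12-30: 2 + 31 + 30 + 31 + 30 + 30 = 154 days (rest of July, August, September, October, November, December).
154 ÷ 7 = 22 full weeks with remainder 0, so 22 more Wednesdays after the first → 23.

23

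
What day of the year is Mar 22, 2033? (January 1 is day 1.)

81

Days in months before Mar: 31 + 28 = 59.
Plus 22 days into Mar → day 81.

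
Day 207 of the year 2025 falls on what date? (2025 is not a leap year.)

26 July 2025

January has 31 days (207 − 31 = 176 remain).
February has 28 days (176 − 28 = 148 remain).
March has 31 days (148 − 31 = 117 remain).
April has 30 days (117 − 30 = 87 remain).
May has 31 days (87 − 31 = 56 remain).
June has 30 days (56 − 30 = 26 remain).
26 into July → July 26.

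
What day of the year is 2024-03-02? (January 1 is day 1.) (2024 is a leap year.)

Days in months before March: 31 + 29 = 60.
Plus 2 days into March → day 62.

62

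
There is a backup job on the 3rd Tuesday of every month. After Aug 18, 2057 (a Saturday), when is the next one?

Aug 2057 starts on a Wednesday; its first Tuesday is the 7th, so the 3rd Tuesday is the 21st — Aug 21, 2057.
Aug 21, 2057 is after Aug 18, 2057, so that is the next one.

Aug 21, 2057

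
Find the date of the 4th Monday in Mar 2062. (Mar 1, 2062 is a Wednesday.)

Mar 27, 2062

Mar 2062 begins on a Wednesday, so the first Monday is Mar 6 (5 days later).
The 4th Monday is 3 weeks later: 6 + 21 = 27.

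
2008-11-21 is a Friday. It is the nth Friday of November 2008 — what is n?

Day 21 falls in week ⌈21/7⌉ of the month.
Days 1–7 hold the 1st Friday, 8–14 the 2nd, 15–21 the 3rd, 22–28 the 4th, 29–31 the 5th.
21 is in the range for the 3rd.

3rd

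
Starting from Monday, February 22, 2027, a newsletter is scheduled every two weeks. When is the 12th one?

July 26, 2027

The 12th occurrence is 11 intervals after the first: 11 × 14 = 154 days after February 22, 2027.
February has 28 days — 6 days to the end of February leaves 148.
March has 31 days (117 left).
April has 30 days (87 left).
May has 31 days (56 left).
June has 30 days (26 left).
26 days into July → July 26, 2027.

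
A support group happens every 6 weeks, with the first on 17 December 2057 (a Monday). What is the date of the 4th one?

The 4th occurrence is 3 intervals after the first: 3 × 42 = 126 days after 17 December 2057.
December has 31 days — 14 days to the end of December leaves 112.
January has 31 days (81 left).
February has 28 days (53 left).
March has 31 days (22 left).
22 days into April → 22 April 2058.

22 April 2058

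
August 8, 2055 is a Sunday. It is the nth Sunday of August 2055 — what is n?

2nd

Day 8 falls in week ⌈8/7⌉ of the month.
Days 1–7 hold the 1st Sunday, 8–14 the 2nd, 15–21 the 3rd, 22–28 the 4th, 29–31 the 5th.
8 is in the range for the 2nd.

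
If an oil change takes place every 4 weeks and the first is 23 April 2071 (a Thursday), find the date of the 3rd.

18 June 2071

The 3rd occurrence is 2 intervals after the first: 2 × 28 = 56 days after 23 April 2071.
April has 30 days — 7 days to the end of April leaves 49.
May has 31 days (18 left).
18 days into June → 18 June 2071.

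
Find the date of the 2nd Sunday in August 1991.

The first Sunday of August 1991 is August 4.
The 2nd Sunday is 1 weeks later: 4 + 7 = 11.

August 11, 1991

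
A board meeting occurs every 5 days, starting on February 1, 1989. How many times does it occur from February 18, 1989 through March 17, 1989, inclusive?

Occurrences land 5·i days after February 1, 1989 for i = 0, 1, 2, …
February 18, 1989 is 17 days after the start; 17 ÷ 5 = 3 remainder 2; since the remainder is 2, round up to i = 4. First occurrence in the window: #5 on February 21, 1989 (4×5 = 20 days in).
March 17, 1989 is 44 days after the start; 44 ÷ 5 = 8 remainder 4. Last occurrence in the window: #9 on March 13, 1989.
Occurrences #5 through #9: 5 in total.

5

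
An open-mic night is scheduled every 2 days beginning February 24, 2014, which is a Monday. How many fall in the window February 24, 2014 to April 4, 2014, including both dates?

20

Occurrences land 2·i days after February 24, 2014 for i = 0, 1, 2, …
The window opens on the start date, so the first occurrence inside is #1 on February 24, 2014.
April 4, 2014 is 39 days after the start; 39 ÷ 2 = 19 remainder 1. Last occurrence in the window: #20 on April 3, 2014.
Occurrences #1 through #20: 20 in total.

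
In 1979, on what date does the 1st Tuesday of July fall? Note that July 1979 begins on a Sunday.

1979-07-03

July 1979 begins on a Sunday, so the first Tuesday is July 3 (2 days later).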